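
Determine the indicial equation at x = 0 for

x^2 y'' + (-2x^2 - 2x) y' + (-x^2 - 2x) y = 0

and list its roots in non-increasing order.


Divide by x^2 to reach normal form y'' + P_1(x) y' + P_2(x) y = 0 with P_1(x) = -2 - 2/x and P_2(x) = -1 - 2/x.
x = 0 is a singular point because the y'-coefficient -2 - 2/x has a pole at x = 0 and the y-coefficient -1 - 2/x has a pole at x = 0.
It is a regular singular point because x P_1(x) = p(x) = -2x - 2 and x^2 P_2(x) = q(x) = -x^2 - 2x are polynomials, hence analytic at x = 0.
p(0) = -2,  q(0) = 0.
Indicial equation: r(r-1) + p(0) r + q(0) = 0, i.e. r^2 + (p(0) - 1) r + q(0) = 0, i.e. r^2 - 3 r = 0.
Discriminant: (-3)^2 - 4(0) = 9, so r = (3 ± 3)/2.
Solving: r_1 = 3, r_2 = 0.

indicial: r^2 - 3 r = 0; roots r_1 = 3, r_2 = 0


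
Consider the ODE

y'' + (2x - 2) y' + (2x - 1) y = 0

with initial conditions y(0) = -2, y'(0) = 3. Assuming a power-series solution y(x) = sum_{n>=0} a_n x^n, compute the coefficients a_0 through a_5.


Ansatz: y(x) = sum_{n>=0} a_n x^n, so y'(x) = sum_{n>=1} n a_n x^(n-1) and y''(x) = sum_{n>=2} n(n-1) a_n x^(n-2).
Substitute into P(x) y'' + Q(x) y' + R(x) y = 0 with P(x) = 1, Q(x) = 2x - 2, R(x) = 2x - 1, and match powers of x.
Initial conditions: a_0 = -2, a_1 = 3.
Setting the coefficient of each power of x to zero and solving order by order (substituting the coefficients already found):
  x^0: 2 a_2 - 2 a_1 - a_0 = 0  ->  2 a_2 = 2 a_1 + a_0 = 4  ->  a_2 = 2
  x^1: 6 a_3 - 4 a_2 + a_1 + 2 a_0 = 0  ->  6 a_3 = 4 a_2 - a_1 - 2 a_0 = 9  ->  a_3 = 3/2
  x^2: 12 a_4 - 6 a_3 + 3 a_2 + 2 a_1 = 0  ->  12 a_4 = 6 a_3 - 3 a_2 - 2 a_1 = -3  ->  a_4 = -1/4
  x^3: 20 a_5 - 8 a_4 + 5 a_3 + 2 a_2 = 0  ->  20 a_5 = 8 a_4 - 5 a_3 - 2 a_2 = -27/2  ->  a_5 = -27/40
Truncated series: y(x) = -2 + 3 x + 2 x^2 + (3/2) x^3 - (1/4) x^4 - (27/40) x^5 + O(x^6).

a_0 = -2; a_1 = 3; a_2 = 2; a_3 = 3/2; a_4 = -1/4; a_5 = -27/40


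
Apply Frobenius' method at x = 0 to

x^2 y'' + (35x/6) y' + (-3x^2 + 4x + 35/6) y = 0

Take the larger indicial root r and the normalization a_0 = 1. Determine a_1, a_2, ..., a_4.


Write in Frobenius form y'' + (p(x)/x) y' + (q(x)/x^2) y = 0:
  p(x) = 35/6,  q(x) = -3x^2 + 4x + 35/6.
Indicial equation: r(r-1) + (35/6) r + (35/6) = 0 -> roots r_1 = -7/3, r_2 = -5/2.
Take r = r_1 = -7/3. Let y(x) = x^r sum_{n>=0} a_n x^n with a_0 = 1.
Substitute y = x^r sum a_n x^n and match x^{r+n}. The recurrence is
  D(n) a_n + 4 a_{n-1} - 3 a_{n-2} = 0,  where D(n) = (r+n)(r+n-1) + (35/6)(r+n) + (35/6).
  a_n = [-4 a_{n-1} + 3 a_{n-2}] / D(n).
Since the indicial polynomial factors as (r - r_1)(r - r_2), D(n) = (r_1 + n - r_1)(r_1 + n - r_2) = n(n + 1/6).
Evaluating step by step (a_0 = 1):
  n = 1: D(1) = 1(1 + 1/6) = 7/6; numerator = -4(1) = -4; a_1 = (-4)/(7/6) = -24/7
  n = 2: D(2) = 2(2 + 1/6) = 13/3; numerator = -4(-24/7) + 3(1) = 117/7; a_2 = (117/7)/(13/3) = 27/7
  n = 3: D(3) = 3(3 + 1/6) = 19/2; numerator = -4(27/7) + 3(-24/7) = -180/7; a_3 = (-180/7)/(19/2) = -360/133
  n = 4: D(4) = 4(4 + 1/6) = 50/3; numerator = -4(-360/133) + 3(27/7) = 2979/133; a_4 = (2979/133)/(50/3) = 8937/6650

r = -7/3; a_0 = 1; a_1 = -24/7; a_2 = 27/7; a_3 = -360/133; a_4 = 8937/6650


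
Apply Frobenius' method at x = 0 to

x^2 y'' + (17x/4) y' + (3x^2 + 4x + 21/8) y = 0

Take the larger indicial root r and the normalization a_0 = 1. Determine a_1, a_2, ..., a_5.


Write in Frobenius form y'' + (p(x)/x) y' + (q(x)/x^2) y = 0:
  p(x) = 17/4,  q(x) = 3x^2 + 4x + 21/8.
Indicial equation: r(r-1) + (17/4) r + (21/8) = 0 -> roots r_1 = -3/2, r_2 = -7/4.
Take r = r_1 = -3/2. Let y(x) = x^r sum_{n>=0} a_n x^n with a_0 = 1.
Substitute y = x^r sum a_n x^n and match x^{r+n}. The recurrence is
  D(n) a_n + 4 a_{n-1} + 3 a_{n-2} = 0,  where D(n) = (r+n)(r+n-1) + (17/4)(r+n) + (21/8).
  a_n = [-4 a_{n-1} - 3 a_{n-2}] / D(n).
Since the indicial polynomial factors as (r - r_1)(r - r_2), D(n) = (r_1 + n - r_1)(r_1 + n - r_2) = n(n + 1/4).
Evaluating step by step (a_0 = 1):
  n = 1: D(1) = 1(1 + 1/4) = 5/4; numerator = -4(1) = -4; a_1 = (-4)/(5/4) = -16/5
  n = 2: D(2) = 2(2 + 1/4) = 9/2; numerator = -4(-16/5) - 3(1) = 49/5; a_2 = (49/5)/(9/2) = 98/45
  n = 3: D(3) = 3(3 + 1/4) = 39/4; numerator = -4(98/45) - 3(-16/5) = 8/9; a_3 = (8/9)/(39/4) = 32/351
  n = 4: D(4) = 4(4 + 1/4) = 17; numerator = -4(32/351) - 3(98/45) = -12106/1755; a_4 = (-12106/1755)/(17) = -12106/29835
  n = 5: D(5) = 5(5 + 1/4) = 105/4; numerator = -4(-12106/29835) - 3(32/351) = 40264/29835; a_5 = (40264/29835)/(105/4) = 23008/447525

r = -3/2; a_0 = 1; a_1 = -16/5; a_2 = 98/45; a_3 = 32/351; a_4 = -12106/29835; a_5 = 23008/447525


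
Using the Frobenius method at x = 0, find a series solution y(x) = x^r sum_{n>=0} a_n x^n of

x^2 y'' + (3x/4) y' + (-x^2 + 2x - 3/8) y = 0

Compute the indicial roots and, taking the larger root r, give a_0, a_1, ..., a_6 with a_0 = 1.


Write in Frobenius form y'' + (p(x)/x) y' + (q(x)/x^2) y = 0:
  p(x) = 3/4,  q(x) = -x^2 + 2x - 3/8.
Indicial equation: r(r-1) + (3/4) r + (-3/8) = 0 -> roots r_1 = 3/4, r_2 = -1/2.
Take r = r_1 = 3/4. Let y(x) = x^r sum_{n>=0} a_n x^n with a_0 = 1.
Substitute y = x^r sum a_n x^n and match x^{r+n}. The recurrence is
  D(n) a_n + 2 a_{n-1} - 1 a_{n-2} = 0,  where D(n) = (r+n)(r+n-1) + (3/4)(r+n) + (-3/8).
  a_n = [-2 a_{n-1} + 1 a_{n-2}] / D(n).
Since the indicial polynomial factors as (r - r_1)(r - r_2), D(n) = (r_1 + n - r_1)(r_1 + n - r_2) = n(n + 5/4).
Evaluating step by step (a_0 = 1):
  n = 1: D(1) = 1(1 + 5/4) = 9/4; numerator = -2(1) = -2; a_1 = (-2)/(9/4) = -8/9
  n = 2: D(2) = 2(2 + 5/4) = 13/2; numerator = -2(-8/9) + 1(1) = 25/9; a_2 = (25/9)/(13/2) = 50/117
  n = 3: D(3) = 3(3 + 5/4) = 51/4; numerator = -2(50/117) + 1(-8/9) = -68/39; a_3 = (-68/39)/(51/4) = -16/117
  n = 4: D(4) = 4(4 + 5/4) = 21; numerator = -2(-16/117) + 1(50/117) = 82/117; a_4 = (82/117)/(21) = 82/2457
  n = 5: D(5) = 5(5 + 5/4) = 125/4; numerator = -2(82/2457) + 1(-16/117) = -500/2457; a_5 = (-500/2457)/(125/4) = -16/2457
  n = 6: D(6) = 6(6 + 5/4) = 87/2; numerator = -2(-16/2457) + 1(82/2457) = 38/819; a_6 = (38/819)/(87/2) = 76/71253

r = 3/4; a_0 = 1; a_1 = -8/9; a_2 = 50/117; a_3 = -16/117; a_4 = 82/2457; a_5 = -16/2457; a_6 = 76/71253


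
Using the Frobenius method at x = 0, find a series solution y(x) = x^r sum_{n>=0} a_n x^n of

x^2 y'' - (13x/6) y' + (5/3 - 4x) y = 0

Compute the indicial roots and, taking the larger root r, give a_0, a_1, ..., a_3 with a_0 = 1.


Write in Frobenius form y'' + (p(x)/x) y' + (q(x)/x^2) y = 0:
  p(x) = -13/6,  q(x) = 5/3 - 4x.
Indicial equation: r(r-1) + (-13/6) r + (5/3) = 0 -> roots r_1 = 5/2, r_2 = 2/3.
Take r = r_1 = 5/2. Let y(x) = x^r sum_{n>=0} a_n x^n with a_0 = 1.
Substitute y = x^r sum a_n x^n and match x^{r+n}. The recurrence is
  D(n) a_n - 4 a_{n-1} = 0,  where D(n) = (r+n)(r+n-1) + (-13/6)(r+n) + (5/3).
  a_n = 4 / D(n) * a_{n-1}.
Since the indicial polynomial factors as (r - r_1)(r - r_2), D(n) = (r_1 + n - r_1)(r_1 + n - r_2) = n(n + 11/6).
Evaluating step by step (a_0 = 1):
  n = 1: D(1) = 1(1 + 11/6) = 17/6; numerator = 4(1) = 4; a_1 = (4)/(17/6) = 24/17
  n = 2: D(2) = 2(2 + 11/6) = 23/3; numerator = 4(24/17) = 96/17; a_2 = (96/17)/(23/3) = 288/391
  n = 3: D(3) = 3(3 + 11/6) = 29/2; numerator = 4(288/391) = 1152/391; a_3 = (1152/391)/(29/2) = 2304/11339

r = 5/2; a_0 = 1; a_1 = 24/17; a_2 = 288/391; a_3 = 2304/11339


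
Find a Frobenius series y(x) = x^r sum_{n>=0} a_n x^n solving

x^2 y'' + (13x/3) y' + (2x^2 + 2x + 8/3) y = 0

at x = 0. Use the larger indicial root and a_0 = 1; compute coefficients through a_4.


Write in Frobenius form y'' + (p(x)/x) y' + (q(x)/x^2) y = 0:
  p(x) = 13/3,  q(x) = 2x^2 + 2x + 8/3.
Indicial equation: r(r-1) + (13/3) r + (8/3) = 0 -> roots r_1 = -4/3, r_2 = -2.
Take r = r_1 = -4/3. Let y(x) = x^r sum_{n>=0} a_n x^n with a_0 = 1.
Substitute y = x^r sum a_n x^n and match x^{r+n}. The recurrence is
  D(n) a_n + 2 a_{n-1} + 2 a_{n-2} = 0,  where D(n) = (r+n)(r+n-1) + (13/3)(r+n) + (8/3).
  a_n = [-2 a_{n-1} - 2 a_{n-2}] / D(n).
Since the indicial polynomial factors as (r - r_1)(r - r_2), D(n) = (r_1 + n - r_1)(r_1 + n - r_2) = n(n + 2/3).
Evaluating step by step (a_0 = 1):
  n = 1: D(1) = 1(1 + 2/3) = 5/3; numerator = -2(1) = -2; a_1 = (-2)/(5/3) = -6/5
  n = 2: D(2) = 2(2 + 2/3) = 16/3; numerator = -2(-6/5) - 2(1) = 2/5; a_2 = (2/5)/(16/3) = 3/40
  n = 3: D(3) = 3(3 + 2/3) = 11; numerator = -2(3/40) - 2(-6/5) = 9/4; a_3 = (9/4)/(11) = 9/44
  n = 4: D(4) = 4(4 + 2/3) = 56/3; numerator = -2(9/44) - 2(3/40) = -123/220; a_4 = (-123/220)/(56/3) = -369/12320

r = -4/3; a_0 = 1; a_1 = -6/5; a_2 = 3/40; a_3 = 9/44; a_4 = -369/12320


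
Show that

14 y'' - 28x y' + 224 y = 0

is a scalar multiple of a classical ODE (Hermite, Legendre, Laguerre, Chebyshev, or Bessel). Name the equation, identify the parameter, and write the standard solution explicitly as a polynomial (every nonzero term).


All three coefficients share the factor 14; dividing through by 14 gives  y'' - 2x y' + 16 y = 0.
This matches the Hermite equation y'' - 2x y' + 2n y = 0 with 2n = 16, so n = 8; the polynomial solution is H_8(x).
With y = sum_k a_k x^k, matching x^k gives (k+2)(k+1) a_{k+2} = 2(k - n) a_k = 2(k - 8) a_k. The right side vanishes at k = 8, so the series with the parity of 8 terminates at degree 8.
Standard normalization: leading coefficient of H_n is 2^n, so a_8 = 2^8 = 256. Work downward with a_k = (k+1)(k+2) a_{k+2} / (2(k - n)):
  a_6 = (7)(8)(256) / (2(6 - 8)) = 14336/(-4) = -3584
  a_4 = (5)(6)(-3584) / (2(4 - 8)) = -107520/(-8) = 13440
  a_2 = (3)(4)(13440) / (2(2 - 8)) = 161280/(-12) = -13440
  a_0 = (1)(2)(-13440) / (2(0 - 8)) = -26880/(-16) = 1680
Hence H_8(x) = 256 x^8 - 3584 x^6 + 13440 x^4 - 13440 x^2 + 1680.

H_8(x); series = 256 x^8 - 3584 x^6 + 13440 x^4 - 13440 x^2 + 1680


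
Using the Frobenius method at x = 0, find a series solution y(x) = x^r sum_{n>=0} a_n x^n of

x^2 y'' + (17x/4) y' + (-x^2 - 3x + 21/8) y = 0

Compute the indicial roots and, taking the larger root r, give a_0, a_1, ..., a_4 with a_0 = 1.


Write in Frobenius form y'' + (p(x)/x) y' + (q(x)/x^2) y = 0:
  p(x) = 17/4,  q(x) = -x^2 - 3x + 21/8.
Indicial equation: r(r-1) + (17/4) r + (21/8) = 0 -> roots r_1 = -3/2, r_2 = -7/4.
Take r = r_1 = -3/2. Let y(x) = x^r sum_{n>=0} a_n x^n with a_0 = 1.
Substitute y = x^r sum a_n x^n and match x^{r+n}. The recurrence is
  D(n) a_n - 3 a_{n-1} - 1 a_{n-2} = 0,  where D(n) = (r+n)(r+n-1) + (17/4)(r+n) + (21/8).
  a_n = [3 a_{n-1} + 1 a_{n-2}] / D(n).
Since the indicial polynomial factors as (r - r_1)(r - r_2), D(n) = (r_1 + n - r_1)(r_1 + n - r_2) = n(n + 1/4).
Evaluating step by step (a_0 = 1):
  n = 1: D(1) = 1(1 + 1/4) = 5/4; numerator = 3(1) = 3; a_1 = (3)/(5/4) = 12/5
  n = 2: D(2) = 2(2 + 1/4) = 9/2; numerator = 3(12/5) + 1(1) = 41/5; a_2 = (41/5)/(9/2) = 82/45
  n = 3: D(3) = 3(3 + 1/4) = 39/4; numerator = 3(82/45) + 1(12/5) = 118/15; a_3 = (118/15)/(39/4) = 472/585
  n = 4: D(4) = 4(4 + 1/4) = 17; numerator = 3(472/585) + 1(82/45) = 2482/585; a_4 = (2482/585)/(17) = 146/585

r = -3/2; a_0 = 1; a_1 = 12/5; a_2 = 82/45; a_3 = 472/585; a_4 = 146/585


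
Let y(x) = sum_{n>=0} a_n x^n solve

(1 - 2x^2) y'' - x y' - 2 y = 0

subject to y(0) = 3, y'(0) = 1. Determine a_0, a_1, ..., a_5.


Ansatz: y(x) = sum_{n>=0} a_n x^n, so y'(x) = sum_{n>=1} n a_n x^(n-1) and y''(x) = sum_{n>=2} n(n-1) a_n x^(n-2).
Substitute into P(x) y'' + Q(x) y' + R(x) y = 0 with P(x) = 1 - 2x^2, Q(x) = -x, R(x) = -2, and match powers of x.
Initial conditions: a_0 = 3, a_1 = 1.
Setting the coefficient of each power of x to zero and solving order by order (substituting the coefficients already found):
  x^0: 2 a_2 - 2 a_0 = 0  ->  2 a_2 = 2 a_0 = 6  ->  a_2 = 3
  x^1: 6 a_3 - 3 a_1 = 0  ->  6 a_3 = 3 a_1 = 3  ->  a_3 = 1/2
  x^2: 12 a_4 - 8 a_2 = 0  ->  12 a_4 = 8 a_2 = 24  ->  a_4 = 2
  x^3: 20 a_5 - 17 a_3 = 0  ->  20 a_5 = 17 a_3 = 17/2  ->  a_5 = 17/40
Truncated series: y(x) = 3 + x + 3 x^2 + (1/2) x^3 + 2 x^4 + (17/40) x^5 + O(x^6).

a_0 = 3; a_1 = 1; a_2 = 3; a_3 = 1/2; a_4 = 2; a_5 = 17/40


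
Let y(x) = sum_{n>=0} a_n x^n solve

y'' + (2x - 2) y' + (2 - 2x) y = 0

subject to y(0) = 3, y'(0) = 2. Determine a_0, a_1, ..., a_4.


Ansatz: y(x) = sum_{n>=0} a_n x^n, so y'(x) = sum_{n>=1} n a_n x^(n-1) and y''(x) = sum_{n>=2} n(n-1) a_n x^(n-2).
Substitute into P(x) y'' + Q(x) y' + R(x) y = 0 with P(x) = 1, Q(x) = 2x - 2, R(x) = 2 - 2x, and match powers of x.
Initial conditions: a_0 = 3, a_1 = 2.
Setting the coefficient of each power of x to zero and solving order by order (substituting the coefficients already found):
  x^0: 2 a_2 - 2 a_1 + 2 a_0 = 0  ->  2 a_2 = 2 a_1 - 2 a_0 = -2  ->  a_2 = -1
  x^1: 6 a_3 - 4 a_2 + 4 a_1 - 2 a_0 = 0  ->  6 a_3 = 4 a_2 - 4 a_1 + 2 a_0 = -6  ->  a_3 = -1
  x^2: 12 a_4 - 6 a_3 + 6 a_2 - 2 a_1 = 0  ->  12 a_4 = 6 a_3 - 6 a_2 + 2 a_1 = 4  ->  a_4 = 1/3
Truncated series: y(x) = 3 + 2 x - x^2 - x^3 + (1/3) x^4 + O(x^5).

a_0 = 3; a_1 = 2; a_2 = -1; a_3 = -1; a_4 = 1/3


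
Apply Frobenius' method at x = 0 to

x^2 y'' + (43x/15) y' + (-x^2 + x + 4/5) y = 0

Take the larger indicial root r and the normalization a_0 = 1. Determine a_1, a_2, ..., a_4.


Write in Frobenius form y'' + (p(x)/x) y' + (q(x)/x^2) y = 0:
  p(x) = 43/15,  q(x) = -x^2 + x + 4/5.
Indicial equation: r(r-1) + (43/15) r + (4/5) = 0 -> roots r_1 = -2/3, r_2 = -6/5.
Take r = r_1 = -2/3. Let y(x) = x^r sum_{n>=0} a_n x^n with a_0 = 1.
Substitute y = x^r sum a_n x^n and match x^{r+n}. The recurrence is
  D(n) a_n + 1 a_{n-1} - 1 a_{n-2} = 0,  where D(n) = (r+n)(r+n-1) + (43/15)(r+n) + (4/5).
  a_n = [-1 a_{n-1} + 1 a_{n-2}] / D(n).
Since the indicial polynomial factors as (r - r_1)(r - r_2), D(n) = (r_1 + n - r_1)(r_1 + n - r_2) = n(n + 8/15).
Evaluating step by step (a_0 = 1):
  n = 1: D(1) = 1(1 + 8/15) = 23/15; numerator = -1(1) = -1; a_1 = (-1)/(23/15) = -15/23
  n = 2: D(2) = 2(2 + 8/15) = 76/15; numerator = -1(-15/23) + 1(1) = 38/23; a_2 = (38/23)/(76/15) = 15/46
  n = 3: D(3) = 3(3 + 8/15) = 53/5; numerator = -1(15/46) + 1(-15/23) = -45/46; a_3 = (-45/46)/(53/5) = -225/2438
  n = 4: D(4) = 4(4 + 8/15) = 272/15; numerator = -1(-225/2438) + 1(15/46) = 510/1219; a_4 = (510/1219)/(272/15) = 225/9752

r = -2/3; a_0 = 1; a_1 = -15/23; a_2 = 15/46; a_3 = -225/2438; a_4 = 225/9752


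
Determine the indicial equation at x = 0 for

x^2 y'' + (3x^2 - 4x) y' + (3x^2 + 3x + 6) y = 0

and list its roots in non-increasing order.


Divide by x^2 to reach normal form y'' + P_1(x) y' + P_2(x) y = 0 with P_1(x) = 3 - 4/x and P_2(x) = 3 + 3/x + 6/x^2.
x = 0 is a singular point because the y'-coefficient 3 - 4/x has a pole at x = 0 and the y-coefficient 3 + 3/x + 6/x^2 has a pole at x = 0.
It is a regular singular point because x P_1(x) = p(x) = 3x - 4 and x^2 P_2(x) = q(x) = 3x^2 + 3x + 6 are polynomials, hence analytic at x = 0.
p(0) = -4,  q(0) = 6.
Indicial equation: r(r-1) + p(0) r + q(0) = 0, i.e. r^2 + (p(0) - 1) r + q(0) = 0, i.e. r^2 - 5 r + 6 = 0.
Discriminant: (-5)^2 - 4(6) = 1, so r = (5 ± 1)/2.
Solving: r_1 = 3, r_2 = 2.

indicial: r^2 - 5 r + 6 = 0; roots r_1 = 3, r_2 = 2


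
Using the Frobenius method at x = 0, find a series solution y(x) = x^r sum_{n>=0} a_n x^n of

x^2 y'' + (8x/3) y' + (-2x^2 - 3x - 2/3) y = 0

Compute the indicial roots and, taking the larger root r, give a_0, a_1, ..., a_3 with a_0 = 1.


Write in Frobenius form y'' + (p(x)/x) y' + (q(x)/x^2) y = 0:
  p(x) = 8/3,  q(x) = -2x^2 - 3x - 2/3.
Indicial equation: r(r-1) + (8/3) r + (-2/3) = 0 -> roots r_1 = 1/3, r_2 = -2.
Take r = r_1 = 1/3. Let y(x) = x^r sum_{n>=0} a_n x^n with a_0 = 1.
Substitute y = x^r sum a_n x^n and match x^{r+n}. The recurrence is
  D(n) a_n - 3 a_{n-1} - 2 a_{n-2} = 0,  where D(n) = (r+n)(r+n-1) + (8/3)(r+n) + (-2/3).
  a_n = [3 a_{n-1} + 2 a_{n-2}] / D(n).
Since the indicial polynomial factors as (r - r_1)(r - r_2), D(n) = (r_1 + n - r_1)(r_1 + n - r_2) = n(n + 7/3).
Evaluating step by step (a_0 = 1):
  n = 1: D(1) = 1(1 + 7/3) = 10/3; numerator = 3(1) = 3; a_1 = (3)/(10/3) = 9/10
  n = 2: D(2) = 2(2 + 7/3) = 26/3; numerator = 3(9/10) + 2(1) = 47/10; a_2 = (47/10)/(26/3) = 141/260
  n = 3: D(3) = 3(3 + 7/3) = 16; numerator = 3(141/260) + 2(9/10) = 891/260; a_3 = (891/260)/(16) = 891/4160

r = 1/3; a_0 = 1; a_1 = 9/10; a_2 = 141/260; a_3 = 891/4160


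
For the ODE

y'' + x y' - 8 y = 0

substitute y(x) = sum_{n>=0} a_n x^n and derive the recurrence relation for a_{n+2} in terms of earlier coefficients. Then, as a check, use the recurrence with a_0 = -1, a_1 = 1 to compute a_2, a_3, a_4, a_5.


Substitute y = sum_n a_n x^n.
y''(x) has coefficient (n+2)(n+1) a_{n+2} at x^n;
x y'(x) has coefficient n a_n at x^n (shift);
-8 y(x) has coefficient -8 a_n at x^n.
Matching x^n: (n+2)(n+1) a_{n+2} + (n - 8) a_n = 0.
Thus a_{n+2} = (-n + 8) / ((n+1)(n+2)) * a_n.

Check with a_0 = -1, a_1 = 1 (apply the recurrence for n = 0, 1, 2, 3): a_0 = -1, a_1 = 1, a_2 = -4, a_3 = 7/6, a_4 = -2, a_5 = 7/24.

a_(n+2) = (-n + 8) / ((n+1)(n+2)) * a_n; check: a_0 = -1, a_1 = 1, a_2 = -4, a_3 = 7/6, a_4 = -2, a_5 = 7/24


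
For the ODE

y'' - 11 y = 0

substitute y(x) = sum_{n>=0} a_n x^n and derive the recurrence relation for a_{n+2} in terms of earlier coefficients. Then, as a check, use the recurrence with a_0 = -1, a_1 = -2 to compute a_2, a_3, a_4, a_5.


Substitute y = sum_n a_n x^n into y'' + (const) y = 0.
y''(x) = sum_{n>=0} (n+2)(n+1) a_{n+2} x^n.
The ODE becomes sum_n [(n+2)(n+1) a_{n+2} - 11 a_n] x^n = 0.
Setting each coefficient to zero gives the recurrence:
  (n+2)(n+1) a_{n+2} - 11 a_n = 0,
  a_{n+2} = 11 / ((n+1)(n+2)) a_n.

Check with a_0 = -1, a_1 = -2 (apply the recurrence for n = 0, 1, 2, 3): a_0 = -1, a_1 = -2, a_2 = -11/2, a_3 = -11/3, a_4 = -121/24, a_5 = -121/60.

a_{n+2} = 11/((n+1)(n+2)) * a_n; check: a_0 = -1, a_1 = -2, a_2 = -11/2, a_3 = -11/3, a_4 = -121/24, a_5 = -121/60


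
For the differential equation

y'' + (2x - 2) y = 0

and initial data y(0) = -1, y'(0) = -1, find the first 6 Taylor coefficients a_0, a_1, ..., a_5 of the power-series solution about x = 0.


Ansatz: y(x) = sum_{n>=0} a_n x^n, so y'(x) = sum_{n>=1} n a_n x^(n-1) and y''(x) = sum_{n>=2} n(n-1) a_n x^(n-2).
Substitute into P(x) y'' + Q(x) y' + R(x) y = 0 with P(x) = 1, Q(x) = 0, R(x) = 2x - 2, and match powers of x.
Initial conditions: a_0 = -1, a_1 = -1.
Setting the coefficient of each power of x to zero and solving order by order (substituting the coefficients already found):
  x^0: 2 a_2 - 2 a_0 = 0  ->  2 a_2 = 2 a_0 = -2  ->  a_2 = -1
  x^1: 6 a_3 - 2 a_1 + 2 a_0 = 0  ->  6 a_3 = 2 a_1 - 2 a_0 = 0  ->  a_3 = 0
  x^2: 12 a_4 - 2 a_2 + 2 a_1 = 0  ->  12 a_4 = 2 a_2 - 2 a_1 = 0  ->  a_4 = 0
  x^3: 20 a_5 - 2 a_3 + 2 a_2 = 0  ->  20 a_5 = 2 a_3 - 2 a_2 = 2  ->  a_5 = 1/10
Truncated series: y(x) = -1 - x - x^2 + (1/10) x^5 + O(x^6).

a_0 = -1; a_1 = -1; a_2 = -1; a_3 = 0; a_4 = 0; a_5 = 1/10


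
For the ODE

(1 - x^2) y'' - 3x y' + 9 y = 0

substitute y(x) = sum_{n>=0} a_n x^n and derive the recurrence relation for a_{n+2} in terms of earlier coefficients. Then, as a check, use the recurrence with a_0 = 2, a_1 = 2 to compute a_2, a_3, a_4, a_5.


Substitute y = sum_n a_n x^n.
(1 - 1 x^2) y'' contributes (n+2)(n+1) a_{n+2} - n(n-1) a_n at x^n.
-3 x y'(x) contributes -3 n a_n at x^n.
9 y(x) contributes 9 a_n at x^n.
Matching x^n: (n+2)(n+1) a_{n+2} + (-n(n-1) - 3 n + 9) a_n = 0.
Thus a_{n+2} = (n(n-1) + 3 n - 9) / ((n+1)(n+2)) * a_n.

Check with a_0 = 2, a_1 = 2 (apply the recurrence for n = 0, 1, 2, 3): a_0 = 2, a_1 = 2, a_2 = -9, a_3 = -2, a_4 = 3/4, a_5 = -3/5.

a_(n+2) = (n(n-1) + 3 n - 9) / ((n+1)(n+2)) * a_n; check: a_0 = 2, a_1 = 2, a_2 = -9, a_3 = -2, a_4 = 3/4, a_5 = -3/5


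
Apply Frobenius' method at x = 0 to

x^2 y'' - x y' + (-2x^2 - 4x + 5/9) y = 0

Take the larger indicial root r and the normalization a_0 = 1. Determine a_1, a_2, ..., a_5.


Write in Frobenius form y'' + (p(x)/x) y' + (q(x)/x^2) y = 0:
  p(x) = -1,  q(x) = -2x^2 - 4x + 5/9.
Indicial equation: r(r-1) + (-1) r + (5/9) = 0 -> roots r_1 = 5/3, r_2 = 1/3.
Take r = r_1 = 5/3. Let y(x) = x^r sum_{n>=0} a_n x^n with a_0 = 1.
Substitute y = x^r sum a_n x^n and match x^{r+n}. The recurrence is
  D(n) a_n - 4 a_{n-1} - 2 a_{n-2} = 0,  where D(n) = (r+n)(r+n-1) + (-1)(r+n) + (5/9).
  a_n = [4 a_{n-1} + 2 a_{n-2}] / D(n).
Since the indicial polynomial factors as (r - r_1)(r - r_2), D(n) = (r_1 + n - r_1)(r_1 + n - r_2) = n(n + 4/3).
Evaluating step by step (a_0 = 1):
  n = 1: D(1) = 1(1 + 4/3) = 7/3; numerator = 4(1) = 4; a_1 = (4)/(7/3) = 12/7
  n = 2: D(2) = 2(2 + 4/3) = 20/3; numerator = 4(12/7) + 2(1) = 62/7; a_2 = (62/7)/(20/3) = 93/70
  n = 3: D(3) = 3(3 + 4/3) = 13; numerator = 4(93/70) + 2(12/7) = 306/35; a_3 = (306/35)/(13) = 306/455
  n = 4: D(4) = 4(4 + 4/3) = 64/3; numerator = 4(306/455) + 2(93/70) = 2433/455; a_4 = (2433/455)/(64/3) = 7299/29120
  n = 5: D(5) = 5(5 + 4/3) = 95/3; numerator = 4(7299/29120) + 2(306/455) = 17091/7280; a_5 = (17091/7280)/(95/3) = 51273/691600

r = 5/3; a_0 = 1; a_1 = 12/7; a_2 = 93/70; a_3 = 306/455; a_4 = 7299/29120; a_5 = 51273/691600


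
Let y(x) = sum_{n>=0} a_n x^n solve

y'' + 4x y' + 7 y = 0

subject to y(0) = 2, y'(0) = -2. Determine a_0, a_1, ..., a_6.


Ansatz: y(x) = sum_{n>=0} a_n x^n, so y'(x) = sum_{n>=1} n a_n x^(n-1) and y''(x) = sum_{n>=2} n(n-1) a_n x^(n-2).
Substitute into P(x) y'' + Q(x) y' + R(x) y = 0 with P(x) = 1, Q(x) = 4x, R(x) = 7, and match powers of x.
Initial conditions: a_0 = 2, a_1 = -2.
Setting the coefficient of each power of x to zero and solving order by order (substituting the coefficients already found):
  x^0: 2 a_2 + 7 a_0 = 0  ->  2 a_2 = -7 a_0 = -14  ->  a_2 = -7
  x^1: 6 a_3 + 11 a_1 = 0  ->  6 a_3 = -11 a_1 = 22  ->  a_3 = 11/3
  x^2: 12 a_4 + 15 a_2 = 0  ->  12 a_4 = -15 a_2 = 105  ->  a_4 = 35/4
  x^3: 20 a_5 + 19 a_3 = 0  ->  20 a_5 = -19 a_3 = -209/3  ->  a_5 = -209/60
  x^4: 30 a_6 + 23 a_4 = 0  ->  30 a_6 = -23 a_4 = -805/4  ->  a_6 = -161/24
Truncated series: y(x) = 2 - 2 x - 7 x^2 + (11/3) x^3 + (35/4) x^4 - (209/60) x^5 - (161/24) x^6 + O(x^7).

a_0 = 2; a_1 = -2; a_2 = -7; a_3 = 11/3; a_4 = 35/4; a_5 = -209/60; a_6 = -161/24


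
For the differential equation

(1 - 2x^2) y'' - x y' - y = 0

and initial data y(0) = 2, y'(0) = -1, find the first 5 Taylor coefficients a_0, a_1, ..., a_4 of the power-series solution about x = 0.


Ansatz: y(x) = sum_{n>=0} a_n x^n, so y'(x) = sum_{n>=1} n a_n x^(n-1) and y''(x) = sum_{n>=2} n(n-1) a_n x^(n-2).
Substitute into P(x) y'' + Q(x) y' + R(x) y = 0 with P(x) = 1 - 2x^2, Q(x) = -x, R(x) = -1, and match powers of x.
Initial conditions: a_0 = 2, a_1 = -1.
Setting the coefficient of each power of x to zero and solving order by order (substituting the coefficients already found):
  x^0: 2 a_2 - a_0 = 0  ->  2 a_2 = a_0 = 2  ->  a_2 = 1
  x^1: 6 a_3 - 2 a_1 = 0  ->  6 a_3 = 2 a_1 = -2  ->  a_3 = -1/3
  x^2: 12 a_4 - 7 a_2 = 0  ->  12 a_4 = 7 a_2 = 7  ->  a_4 = 7/12
Truncated series: y(x) = 2 - x + x^2 - (1/3) x^3 + (7/12) x^4 + O(x^5).

a_0 = 2; a_1 = -1; a_2 = 1; a_3 = -1/3; a_4 = 7/12


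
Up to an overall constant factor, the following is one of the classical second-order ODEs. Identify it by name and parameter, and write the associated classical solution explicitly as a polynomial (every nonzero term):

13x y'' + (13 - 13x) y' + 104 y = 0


All three coefficients share the factor 13; dividing through by 13 gives  x y'' + (1 - x) y' + 8 y = 0.
This matches the Laguerre equation x y'' + (1 - x) y' + n y = 0 with n = 8; the polynomial solution is L_8(x).
With y = sum_k a_k x^k, matching x^k gives (k+1)k a_{k+1} + (k+1) a_{k+1} - k a_k + n a_k = 0, i.e. (k+1)^2 a_{k+1} = (k - n) a_k = (k - 8) a_k. The right side vanishes at k = 8, so the series terminates at degree 8.
Standard normalization L_n(0) = 1 gives a_0 = 1. Work upward with a_{k+1} = (k - 8) a_k / (k+1)^2:
  a_1 = (0 - 8)(1) / 1^2 = -8/1 = -8
  a_2 = (1 - 8)(-8) / 2^2 = 56/4 = 14
  a_3 = (2 - 8)(14) / 3^2 = -84/9 = -28/3
  a_4 = (3 - 8)(-28/3) / 4^2 = (140/3)/16 = 35/12
  a_5 = (4 - 8)(35/12) / 5^2 = (-35/3)/25 = -7/15
  a_6 = (5 - 8)(-7/15) / 6^2 = (7/5)/36 = 7/180
  a_7 = (6 - 8)(7/180) / 7^2 = (-7/90)/49 = -1/630
  a_8 = (7 - 8)(-1/630) / 8^2 = (1/630)/64 = 1/40320
Hence L_8(x) = x^8/40320 - x^7/630 + 7 x^6/180 - 7 x^5/15 + 35 x^4/12 - 28 x^3/3 + 14 x^2 - 8 x + 1.

L_8(x); series = x^8/40320 - x^7/630 + 7 x^6/180 - 7 x^5/15 + 35 x^4/12 - 28 x^3/3 + 14 x^2 - 8 x + 1


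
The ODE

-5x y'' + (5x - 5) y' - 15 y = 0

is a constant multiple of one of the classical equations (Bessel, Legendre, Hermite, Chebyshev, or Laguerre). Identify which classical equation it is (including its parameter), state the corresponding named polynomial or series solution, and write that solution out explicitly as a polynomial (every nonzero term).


All three coefficients share the factor -5; dividing through by -5 gives  x y'' + (1 - x) y' + 3 y = 0.
This matches the Laguerre equation x y'' + (1 - x) y' + n y = 0 with n = 3; the polynomial solution is L_3(x).
With y = sum_k a_k x^k, matching x^k gives (k+1)k a_{k+1} + (k+1) a_{k+1} - k a_k + n a_k = 0, i.e. (k+1)^2 a_{k+1} = (k - n) a_k = (k - 3) a_k. The right side vanishes at k = 3, so the series terminates at degree 3.
Standard normalization L_n(0) = 1 gives a_0 = 1. Work upward with a_{k+1} = (k - 3) a_k / (k+1)^2:
  a_1 = (0 - 3)(1) / 1^2 = -3/1 = -3
  a_2 = (1 - 3)(-3) / 2^2 = 6/4 = 3/2
  a_3 = (2 - 3)(3/2) / 3^2 = (-3/2)/9 = -1/6
Hence L_3(x) = -x^3/6 + 3 x^2/2 - 3 x + 1.

L_3(x); series = -x^3/6 + 3 x^2/2 - 3 x + 1


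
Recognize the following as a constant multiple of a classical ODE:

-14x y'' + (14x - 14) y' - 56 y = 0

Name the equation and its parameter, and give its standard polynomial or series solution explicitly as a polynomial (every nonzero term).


All three coefficients share the factor -14; dividing through by -14 gives  x y'' + (1 - x) y' + 4 y = 0.
This matches the Laguerre equation x y'' + (1 - x) y' + n y = 0 with n = 4; the polynomial solution is L_4(x).
With y = sum_k a_k x^k, matching x^k gives (k+1)k a_{k+1} + (k+1) a_{k+1} - k a_k + n a_k = 0, i.e. (k+1)^2 a_{k+1} = (k - n) a_k = (k - 4) a_k. The right side vanishes at k = 4, so the series terminates at degree 4.
Standard normalization L_n(0) = 1 gives a_0 = 1. Work upward with a_{k+1} = (k - 4) a_k / (k+1)^2:
  a_1 = (0 - 4)(1) / 1^2 = -4/1 = -4
  a_2 = (1 - 4)(-4) / 2^2 = 12/4 = 3
  a_3 = (2 - 4)(3) / 3^2 = -6/9 = -2/3
  a_4 = (3 - 4)(-2/3) / 4^2 = (2/3)/16 = 1/24
Hence L_4(x) = x^4/24 - 2 x^3/3 + 3 x^2 - 4 x + 1.

L_4(x); series = x^4/24 - 2 x^3/3 + 3 x^2 - 4 x + 1


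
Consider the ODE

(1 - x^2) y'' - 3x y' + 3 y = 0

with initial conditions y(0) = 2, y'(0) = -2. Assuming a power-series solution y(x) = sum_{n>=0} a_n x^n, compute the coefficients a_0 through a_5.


Ansatz: y(x) = sum_{n>=0} a_n x^n, so y'(x) = sum_{n>=1} n a_n x^(n-1) and y''(x) = sum_{n>=2} n(n-1) a_n x^(n-2).
Substitute into P(x) y'' + Q(x) y' + R(x) y = 0 with P(x) = 1 - x^2, Q(x) = -3x, R(x) = 3, and match powers of x.
Initial conditions: a_0 = 2, a_1 = -2.
Setting the coefficient of each power of x to zero and solving order by order (substituting the coefficients already found):
  x^0: 2 a_2 + 3 a_0 = 0  ->  2 a_2 = -3 a_0 = -6  ->  a_2 = -3
  x^1: 6 a_3 = 0  ->  a_3 = 0
  x^2: 12 a_4 - 5 a_2 = 0  ->  12 a_4 = 5 a_2 = -15  ->  a_4 = -5/4
  x^3: 20 a_5 - 12 a_3 = 0  ->  20 a_5 = 12 a_3 = 0  ->  a_5 = 0
Truncated series: y(x) = 2 - 2 x - 3 x^2 - (5/4) x^4 + O(x^6).

a_0 = 2; a_1 = -2; a_2 = -3; a_3 = 0; a_4 = -5/4; a_5 = 0


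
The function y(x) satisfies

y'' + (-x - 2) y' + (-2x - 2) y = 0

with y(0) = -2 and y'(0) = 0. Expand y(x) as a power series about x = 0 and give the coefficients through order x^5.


Ansatz: y(x) = sum_{n>=0} a_n x^n, so y'(x) = sum_{n>=1} n a_n x^(n-1) and y''(x) = sum_{n>=2} n(n-1) a_n x^(n-2).
Substitute into P(x) y'' + Q(x) y' + R(x) y = 0 with P(x) = 1, Q(x) = -x - 2, R(x) = -2x - 2, and match powers of x.
Initial conditions: a_0 = -2, a_1 = 0.
Setting the coefficient of each power of x to zero and solving order by order (substituting the coefficients already found):
  x^0: 2 a_2 - 2 a_1 - 2 a_0 = 0  ->  2 a_2 = 2 a_1 + 2 a_0 = -4  ->  a_2 = -2
  x^1: 6 a_3 - 4 a_2 - 3 a_1 - 2 a_0 = 0  ->  6 a_3 = 4 a_2 + 3 a_1 + 2 a_0 = -12  ->  a_3 = -2
  x^2: 12 a_4 - 6 a_3 - 4 a_2 - 2 a_1 = 0  ->  12 a_4 = 6 a_3 + 4 a_2 + 2 a_1 = -20  ->  a_4 = -5/3
  x^3: 20 a_5 - 8 a_4 - 5 a_3 - 2 a_2 = 0  ->  20 a_5 = 8 a_4 + 5 a_3 + 2 a_2 = -82/3  ->  a_5 = -41/30
Truncated series: y(x) = -2 - 2 x^2 - 2 x^3 - (5/3) x^4 - (41/30) x^5 + O(x^6).

a_0 = -2; a_1 = 0; a_2 = -2; a_3 = -2; a_4 = -5/3; a_5 = -41/30


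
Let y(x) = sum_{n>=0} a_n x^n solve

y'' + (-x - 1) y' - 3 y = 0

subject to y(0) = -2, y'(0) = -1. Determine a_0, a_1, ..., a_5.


Ansatz: y(x) = sum_{n>=0} a_n x^n, so y'(x) = sum_{n>=1} n a_n x^(n-1) and y''(x) = sum_{n>=2} n(n-1) a_n x^(n-2).
Substitute into P(x) y'' + Q(x) y' + R(x) y = 0 with P(x) = 1, Q(x) = -x - 1, R(x) = -3, and match powers of x.
Initial conditions: a_0 = -2, a_1 = -1.
Setting the coefficient of each power of x to zero and solving order by order (substituting the coefficients already found):
  x^0: 2 a_2 - a_1 - 3 a_0 = 0  ->  2 a_2 = a_1 + 3 a_0 = -7  ->  a_2 = -7/2
  x^1: 6 a_3 - 2 a_2 - 4 a_1 = 0  ->  6 a_3 = 2 a_2 + 4 a_1 = -11  ->  a_3 = -11/6
  x^2: 12 a_4 - 3 a_3 - 5 a_2 = 0  ->  12 a_4 = 3 a_3 + 5 a_2 = -23  ->  a_4 = -23/12
  x^3: 20 a_5 - 4 a_4 - 6 a_3 = 0  ->  20 a_5 = 4 a_4 + 6 a_3 = -56/3  ->  a_5 = -14/15
Truncated series: y(x) = -2 - x - (7/2) x^2 - (11/6) x^3 - (23/12) x^4 - (14/15) x^5 + O(x^6).

a_0 = -2; a_1 = -1; a_2 = -7/2; a_3 = -11/6; a_4 = -23/12; a_5 = -14/15


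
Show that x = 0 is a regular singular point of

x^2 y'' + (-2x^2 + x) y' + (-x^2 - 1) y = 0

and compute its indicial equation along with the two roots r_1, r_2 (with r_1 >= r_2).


Divide by x^2 to reach normal form y'' + P_1(x) y' + P_2(x) y = 0 with P_1(x) = -2 + 1/x and P_2(x) = -1 - 1/x^2.
x = 0 is a singular point because the y'-coefficient -2 + 1/x has a pole at x = 0 and the y-coefficient -1 - 1/x^2 has a pole at x = 0.
It is a regular singular point because x P_1(x) = p(x) = 1 - 2x and x^2 P_2(x) = q(x) = -x^2 - 1 are polynomials, hence analytic at x = 0.
p(0) = 1,  q(0) = -1.
Indicial equation: r(r-1) + p(0) r + q(0) = 0, i.e. r^2 + (p(0) - 1) r + q(0) = 0, i.e. r^2 - 1 = 0.
Discriminant: (0)^2 - 4(-1) = 4, so r = (0 ± 2)/2.
Solving: r_1 = 1, r_2 = -1.

indicial: r^2 - 1 = 0; roots r_1 = 1, r_2 = -1


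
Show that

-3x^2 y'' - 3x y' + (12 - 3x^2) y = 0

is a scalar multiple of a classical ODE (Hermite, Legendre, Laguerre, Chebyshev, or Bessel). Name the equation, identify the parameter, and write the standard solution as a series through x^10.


All three coefficients share the factor -3; dividing through by -3 gives  x^2 y'' + x y' + (x^2 - 4) y = 0.
This matches the Bessel equation x^2 y'' + x y' + (x^2 - nu^2) y = 0 with nu^2 = 4, so nu = 2; the solution bounded at x = 0 is J_2(x).
Frobenius at x = 0: indicial roots ±nu; for r = nu the recurrence k(k + 2nu) c_k = -c_{k-2} gives the standard series J_nu(x) = sum_{k>=0} (-1)^k / (k! (k+nu)!) (x/2)^(2k+nu). Evaluate the first 5 terms:
  k = 0: (-1)^0 / (0! * 2! * 2^2) x^2 = 1/(1*2*4) x^2 = (1/8) x^2
  k = 1: (-1)^1 / (1! * 3! * 2^4) x^4 = -1/(1*6*16) x^4 = (-1/96) x^4
  k = 2: (-1)^2 / (2! * 4! * 2^6) x^6 = 1/(2*24*64) x^6 = (1/3072) x^6
  k = 3: (-1)^3 / (3! * 5! * 2^8) x^8 = -1/(6*120*256) x^8 = (-1/184320) x^8
  k = 4: (-1)^4 / (4! * 6! * 2^10) x^10 = 1/(24*720*1024) x^10 = (1/17694720) x^10
Hence J_2(x) = x^10/17694720 - x^8/184320 + x^6/3072 - x^4/96 + x^2/8 + ....

J_2(x); series = x^10/17694720 - x^8/184320 + x^6/3072 - x^4/96 + x^2/8


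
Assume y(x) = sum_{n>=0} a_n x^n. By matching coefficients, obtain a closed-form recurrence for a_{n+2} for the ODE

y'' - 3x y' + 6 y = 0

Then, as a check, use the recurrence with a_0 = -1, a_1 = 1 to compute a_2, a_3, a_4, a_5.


Substitute y = sum_n a_n x^n.
y''(x) has coefficient (n+2)(n+1) a_{n+2} at x^n;
-3 x y'(x) has coefficient -3 n a_n at x^n (shift);
6 y(x) has coefficient 6 a_n at x^n.
Matching x^n: (n+2)(n+1) a_{n+2} + (-3n + 6) a_n = 0.
Thus a_{n+2} = (3n - 6) / ((n+1)(n+2)) * a_n.

Check with a_0 = -1, a_1 = 1 (apply the recurrence for n = 0, 1, 2, 3): a_0 = -1, a_1 = 1, a_2 = 3, a_3 = -1/2, a_4 = 0, a_5 = -3/40.

a_(n+2) = (3n - 6) / ((n+1)(n+2)) * a_n; check: a_0 = -1, a_1 = 1, a_2 = 3, a_3 = -1/2, a_4 = 0, a_5 = -3/40


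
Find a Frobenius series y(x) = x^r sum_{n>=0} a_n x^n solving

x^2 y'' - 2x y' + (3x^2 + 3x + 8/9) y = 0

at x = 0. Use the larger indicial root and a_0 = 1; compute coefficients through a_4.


Write in Frobenius form y'' + (p(x)/x) y' + (q(x)/x^2) y = 0:
  p(x) = -2,  q(x) = 3x^2 + 3x + 8/9.
Indicial equation: r(r-1) + (-2) r + (8/9) = 0 -> roots r_1 = 8/3, r_2 = 1/3.
Take r = r_1 = 8/3. Let y(x) = x^r sum_{n>=0} a_n x^n with a_0 = 1.
Substitute y = x^r sum a_n x^n and match x^{r+n}. The recurrence is
  D(n) a_n + 3 a_{n-1} + 3 a_{n-2} = 0,  where D(n) = (r+n)(r+n-1) + (-2)(r+n) + (8/9).
  a_n = [-3 a_{n-1} - 3 a_{n-2}] / D(n).
Since the indicial polynomial factors as (r - r_1)(r - r_2), D(n) = (r_1 + n - r_1)(r_1 + n - r_2) = n(n + 7/3).
Evaluating step by step (a_0 = 1):
  n = 1: D(1) = 1(1 + 7/3) = 10/3; numerator = -3(1) = -3; a_1 = (-3)/(10/3) = -9/10
  n = 2: D(2) = 2(2 + 7/3) = 26/3; numerator = -3(-9/10) - 3(1) = -3/10; a_2 = (-3/10)/(26/3) = -9/260
  n = 3: D(3) = 3(3 + 7/3) = 16; numerator = -3(-9/260) - 3(-9/10) = 729/260; a_3 = (729/260)/(16) = 729/4160
  n = 4: D(4) = 4(4 + 7/3) = 76/3; numerator = -3(729/4160) - 3(-9/260) = -27/64; a_4 = (-27/64)/(76/3) = -81/4864

r = 8/3; a_0 = 1; a_1 = -9/10; a_2 = -9/260; a_3 = 729/4160; a_4 = -81/4864


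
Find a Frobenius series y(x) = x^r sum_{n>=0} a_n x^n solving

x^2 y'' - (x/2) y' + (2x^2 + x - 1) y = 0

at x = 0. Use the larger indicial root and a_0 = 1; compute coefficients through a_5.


Write in Frobenius form y'' + (p(x)/x) y' + (q(x)/x^2) y = 0:
  p(x) = -1/2,  q(x) = 2x^2 + x - 1.
Indicial equation: r(r-1) + (-1/2) r + (-1) = 0 -> roots r_1 = 2, r_2 = -1/2.
Take r = r_1 = 2. Let y(x) = x^r sum_{n>=0} a_n x^n with a_0 = 1.
Substitute y = x^r sum a_n x^n and match x^{r+n}. The recurrence is
  D(n) a_n + 1 a_{n-1} + 2 a_{n-2} = 0,  where D(n) = (r+n)(r+n-1) + (-1/2)(r+n) + (-1).
  a_n = [-1 a_{n-1} - 2 a_{n-2}] / D(n).
Since the indicial polynomial factors as (r - r_1)(r - r_2), D(n) = (r_1 + n - r_1)(r_1 + n - r_2) = n(n + 5/2).
Evaluating step by step (a_0 = 1):
  n = 1: D(1) = 1(1 + 5/2) = 7/2; numerator = -1(1) = -1; a_1 = (-1)/(7/2) = -2/7
  n = 2: D(2) = 2(2 + 5/2) = 9; numerator = -1(-2/7) - 2(1) = -12/7; a_2 = (-12/7)/(9) = -4/21
  n = 3: D(3) = 3(3 + 5/2) = 33/2; numerator = -1(-4/21) - 2(-2/7) = 16/21; a_3 = (16/21)/(33/2) = 32/693
  n = 4: D(4) = 4(4 + 5/2) = 26; numerator = -1(32/693) - 2(-4/21) = 232/693; a_4 = (232/693)/(26) = 116/9009
  n = 5: D(5) = 5(5 + 5/2) = 75/2; numerator = -1(116/9009) - 2(32/693) = -316/3003; a_5 = (-316/3003)/(75/2) = -632/225225

r = 2; a_0 = 1; a_1 = -2/7; a_2 = -4/21; a_3 = 32/693; a_4 = 116/9009; a_5 = -632/225225


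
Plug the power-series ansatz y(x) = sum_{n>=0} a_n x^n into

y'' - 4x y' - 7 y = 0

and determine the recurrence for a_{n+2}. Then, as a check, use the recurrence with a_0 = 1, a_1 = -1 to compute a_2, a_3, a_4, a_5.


Substitute y = sum_n a_n x^n.
y''(x) has coefficient (n+2)(n+1) a_{n+2} at x^n;
-4 x y'(x) has coefficient -4 n a_n at x^n (shift);
-7 y(x) has coefficient -7 a_n at x^n.
Matching x^n: (n+2)(n+1) a_{n+2} + (-4n - 7) a_n = 0.
Thus a_{n+2} = (4n + 7) / ((n+1)(n+2)) * a_n.

Check with a_0 = 1, a_1 = -1 (apply the recurrence for n = 0, 1, 2, 3): a_0 = 1, a_1 = -1, a_2 = 7/2, a_3 = -11/6, a_4 = 35/8, a_5 = -209/120.

a_(n+2) = (4n + 7) / ((n+1)(n+2)) * a_n; check: a_0 = 1, a_1 = -1, a_2 = 7/2, a_3 = -11/6, a_4 = 35/8, a_5 = -209/120


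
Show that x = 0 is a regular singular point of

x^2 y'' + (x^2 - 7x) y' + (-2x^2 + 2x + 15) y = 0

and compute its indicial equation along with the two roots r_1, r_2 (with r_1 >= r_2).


Divide by x^2 to reach normal form y'' + P_1(x) y' + P_2(x) y = 0 with P_1(x) = 1 - 7/x and P_2(x) = -2 + 2/x + 15/x^2.
x = 0 is a singular point because the y'-coefficient 1 - 7/x has a pole at x = 0 and the y-coefficient -2 + 2/x + 15/x^2 has a pole at x = 0.
It is a regular singular point because x P_1(x) = p(x) = x - 7 and x^2 P_2(x) = q(x) = -2x^2 + 2x + 15 are polynomials, hence analytic at x = 0.
p(0) = -7,  q(0) = 15.
Indicial equation: r(r-1) + p(0) r + q(0) = 0, i.e. r^2 + (p(0) - 1) r + q(0) = 0, i.e. r^2 - 8 r + 15 = 0.
Discriminant: (-8)^2 - 4(15) = 4, so r = (8 ± 2)/2.
Solving: r_1 = 5, r_2 = 3.

indicial: r^2 - 8 r + 15 = 0; roots r_1 = 5, r_2 = 3


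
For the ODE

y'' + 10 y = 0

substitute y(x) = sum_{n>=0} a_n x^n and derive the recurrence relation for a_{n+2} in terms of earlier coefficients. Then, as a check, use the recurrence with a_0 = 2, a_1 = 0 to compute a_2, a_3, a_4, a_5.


Substitute y = sum_n a_n x^n into y'' + (const) y = 0.
y''(x) = sum_{n>=0} (n+2)(n+1) a_{n+2} x^n.
The ODE becomes sum_n [(n+2)(n+1) a_{n+2} + 10 a_n] x^n = 0.
Setting each coefficient to zero gives the recurrence:
  (n+2)(n+1) a_{n+2} + 10 a_n = 0,
  a_{n+2} = -10 / ((n+1)(n+2)) a_n.

Check with a_0 = 2, a_1 = 0 (apply the recurrence for n = 0, 1, 2, 3): a_0 = 2, a_1 = 0, a_2 = -10, a_3 = 0, a_4 = 25/3, a_5 = 0.

a_{n+2} = -10/((n+1)(n+2)) * a_n; check: a_0 = 2, a_1 = 0, a_2 = -10, a_3 = 0, a_4 = 25/3, a_5 = 0


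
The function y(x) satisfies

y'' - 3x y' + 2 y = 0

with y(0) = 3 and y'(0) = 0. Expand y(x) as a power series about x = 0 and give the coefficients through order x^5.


Ansatz: y(x) = sum_{n>=0} a_n x^n, so y'(x) = sum_{n>=1} n a_n x^(n-1) and y''(x) = sum_{n>=2} n(n-1) a_n x^(n-2).
Substitute into P(x) y'' + Q(x) y' + R(x) y = 0 with P(x) = 1, Q(x) = -3x, R(x) = 2, and match powers of x.
Initial conditions: a_0 = 3, a_1 = 0.
Setting the coefficient of each power of x to zero and solving order by order (substituting the coefficients already found):
  x^0: 2 a_2 + 2 a_0 = 0  ->  2 a_2 = -2 a_0 = -6  ->  a_2 = -3
  x^1: 6 a_3 - a_1 = 0  ->  6 a_3 = a_1 = 0  ->  a_3 = 0
  x^2: 12 a_4 - 4 a_2 = 0  ->  12 a_4 = 4 a_2 = -12  ->  a_4 = -1
  x^3: 20 a_5 - 7 a_3 = 0  ->  20 a_5 = 7 a_3 = 0  ->  a_5 = 0
Truncated series: y(x) = 3 - 3 x^2 - x^4 + O(x^6).

a_0 = 3; a_1 = 0; a_2 = -3; a_3 = 0; a_4 = -1; a_5 = 0


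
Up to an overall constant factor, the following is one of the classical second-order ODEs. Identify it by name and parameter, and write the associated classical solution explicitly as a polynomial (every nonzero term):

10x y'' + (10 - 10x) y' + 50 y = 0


All three coefficients share the factor 10; dividing through by 10 gives  x y'' + (1 - x) y' + 5 y = 0.
This matches the Laguerre equation x y'' + (1 - x) y' + n y = 0 with n = 5; the polynomial solution is L_5(x).
With y = sum_k a_k x^k, matching x^k gives (k+1)k a_{k+1} + (k+1) a_{k+1} - k a_k + n a_k = 0, i.e. (k+1)^2 a_{k+1} = (k - n) a_k = (k - 5) a_k. The right side vanishes at k = 5, so the series terminates at degree 5.
Standard normalization L_n(0) = 1 gives a_0 = 1. Work upward with a_{k+1} = (k - 5) a_k / (k+1)^2:
  a_1 = (0 - 5)(1) / 1^2 = -5/1 = -5
  a_2 = (1 - 5)(-5) / 2^2 = 20/4 = 5
  a_3 = (2 - 5)(5) / 3^2 = -15/9 = -5/3
  a_4 = (3 - 5)(-5/3) / 4^2 = (10/3)/16 = 5/24
  a_5 = (4 - 5)(5/24) / 5^2 = (-5/24)/25 = -1/120
Hence L_5(x) = -x^5/120 + 5 x^4/24 - 5 x^3/3 + 5 x^2 - 5 x + 1.

L_5(x); series = -x^5/120 + 5 x^4/24 - 5 x^3/3 + 5 x^2 - 5 x + 1


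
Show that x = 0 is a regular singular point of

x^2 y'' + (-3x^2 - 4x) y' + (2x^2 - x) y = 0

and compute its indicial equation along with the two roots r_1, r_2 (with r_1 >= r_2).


Divide by x^2 to reach normal form y'' + P_1(x) y' + P_2(x) y = 0 with P_1(x) = -3 - 4/x and P_2(x) = 2 - 1/x.
x = 0 is a singular point because the y'-coefficient -3 - 4/x has a pole at x = 0 and the y-coefficient 2 - 1/x has a pole at x = 0.
It is a regular singular point because x P_1(x) = p(x) = -3x - 4 and x^2 P_2(x) = q(x) = 2x^2 - x are polynomials, hence analytic at x = 0.
p(0) = -4,  q(0) = 0.
Indicial equation: r(r-1) + p(0) r + q(0) = 0, i.e. r^2 + (p(0) - 1) r + q(0) = 0, i.e. r^2 - 5 r = 0.
Discriminant: (-5)^2 - 4(0) = 25, so r = (5 ± 5)/2.
Solving: r_1 = 5, r_2 = 0.

indicial: r^2 - 5 r = 0; roots r_1 = 5, r_2 = 0


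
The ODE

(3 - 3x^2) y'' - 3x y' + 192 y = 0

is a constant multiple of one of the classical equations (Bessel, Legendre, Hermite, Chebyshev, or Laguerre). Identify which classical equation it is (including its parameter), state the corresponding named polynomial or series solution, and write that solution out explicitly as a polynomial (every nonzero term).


All three coefficients share the factor 3; dividing through by 3 gives  (1 - x^2) y'' - x y' + 64 y = 0.
This matches the Chebyshev equation (1 - x^2) y'' - x y' + n^2 y = 0 (note the -x y' term, not -2x y') with n^2 = 64, so n = 8; the polynomial solution is T_8(x).
With y = sum_k a_k x^k, matching x^k gives (k+2)(k+1) a_{k+2} = (k^2 - n^2) a_k = (k - 8)(k + 8) a_k. The right side vanishes at k = 8, so the series with the parity of 8 terminates at degree 8.
Standard normalization: leading coefficient of T_n is 2^(n-1), so a_8 = 2^7 = 128. Work downward with a_k = (k+1)(k+2) a_{k+2} / ((k - 8)(k + 8)):
  a_6 = (7)(8)(128) / ((6 - 8)(6 + 8)) = 7168/(-28) = -256
  a_4 = (5)(6)(-256) / ((4 - 8)(4 + 8)) = -7680/(-48) = 160
  a_2 = (3)(4)(160) / ((2 - 8)(2 + 8)) = 1920/(-60) = -32
  a_0 = (1)(2)(-32) / ((0 - 8)(0 + 8)) = -64/(-64) = 1
Hence T_8(x) = 128 x^8 - 256 x^6 + 160 x^4 - 32 x^2 + 1.

T_8(x); series = 128 x^8 - 256 x^6 + 160 x^4 - 32 x^2 + 1
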